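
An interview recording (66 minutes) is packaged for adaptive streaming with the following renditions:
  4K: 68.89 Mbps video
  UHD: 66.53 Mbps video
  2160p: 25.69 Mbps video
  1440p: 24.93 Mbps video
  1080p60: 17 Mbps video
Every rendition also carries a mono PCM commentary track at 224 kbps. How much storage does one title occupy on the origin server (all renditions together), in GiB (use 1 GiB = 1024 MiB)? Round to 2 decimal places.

66 min = 3960 s
Audio: 224 kbps = 0.224 Mbps.
Sum of rendition bitrates: (68.89+0.224) + (66.53+0.224) + (25.69+0.224) + (24.93+0.224) + (17+0.224) = 204.160 Mbps.
× 3960 s = 808,474 Mb = 101,059 MB = 94.12 GiB.

94.12 GiB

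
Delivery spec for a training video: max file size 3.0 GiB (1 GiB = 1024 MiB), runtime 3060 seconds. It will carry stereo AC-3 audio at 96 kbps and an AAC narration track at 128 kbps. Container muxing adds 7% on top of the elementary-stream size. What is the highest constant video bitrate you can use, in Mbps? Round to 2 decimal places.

7.65 Mbps

Budget: 3.0 GiB = 25769.8 Mb.
Stream payload after overhead: 25769.8 / 1.07 = 24083.9 Mb.
Total bitrate budget: 24083.9 Mb / 3060 s = 7.871 Mbps.
Audio total: 96 + 128 = 224 kbps = 0.224 Mbps.
Video: 7.871 − 0.224 = 7.647 Mbps.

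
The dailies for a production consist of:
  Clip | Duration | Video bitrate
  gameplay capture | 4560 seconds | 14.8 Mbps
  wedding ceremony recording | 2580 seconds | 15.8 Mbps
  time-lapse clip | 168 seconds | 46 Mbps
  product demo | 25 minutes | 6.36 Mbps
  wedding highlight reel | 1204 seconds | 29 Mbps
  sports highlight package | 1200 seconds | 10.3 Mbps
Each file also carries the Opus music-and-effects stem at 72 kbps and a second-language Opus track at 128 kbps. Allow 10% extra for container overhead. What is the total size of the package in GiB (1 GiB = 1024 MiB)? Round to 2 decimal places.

22.41 GiB

Audio total: 72 + 128 = 200 kbps = 0.200 Mbps.
gameplay capture: 15.000 Mbps × 4560 s × 1.10 = 75240.0 Mb
wedding ceremony recording: 16.000 Mbps × 2580 s × 1.10 = 45408.0 Mb
time-lapse clip: 46.200 Mbps × 168 s × 1.10 = 8537.8 Mb
product demo: 6.560 Mbps × 1500 s × 1.10 = 10824.0 Mb
wedding highlight reel: 29.200 Mbps × 1204 s × 1.10 = 38672.5 Mb
sports highlight package: 10.500 Mbps × 1200 s × 1.10 = 13860.0 Mb
Total: 192542.2 Mb = 24067.8 MB.
= 22.41 GiB.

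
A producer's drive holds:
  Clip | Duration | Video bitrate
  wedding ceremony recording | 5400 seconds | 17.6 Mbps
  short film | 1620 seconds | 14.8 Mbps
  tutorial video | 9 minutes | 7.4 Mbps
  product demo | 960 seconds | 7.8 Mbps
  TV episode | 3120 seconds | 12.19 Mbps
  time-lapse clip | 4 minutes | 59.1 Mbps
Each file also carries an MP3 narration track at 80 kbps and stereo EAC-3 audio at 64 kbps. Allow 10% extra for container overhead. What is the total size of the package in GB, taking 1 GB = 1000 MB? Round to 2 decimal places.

Audio total: 80 + 64 = 144 kbps = 0.144 Mbps.
wedding ceremony recording: 17.744 Mbps × 5400 s × 1.10 = 105399.4 Mb
short film: 14.944 Mbps × 1620 s × 1.10 = 26630.2 Mb
tutorial video: 7.544 Mbps × 540 s × 1.10 = 4481.1 Mb
product demo: 7.944 Mbps × 960 s × 1.10 = 8388.9 Mb
TV episode: 12.334 Mbps × 3120 s × 1.10 = 42330.3 Mb
time-lapse clip: 59.244 Mbps × 240 s × 1.10 = 15640.4 Mb
Total: 202870.3 Mb = 25358.8 MB.
= 25.36 GB.

25.36 GB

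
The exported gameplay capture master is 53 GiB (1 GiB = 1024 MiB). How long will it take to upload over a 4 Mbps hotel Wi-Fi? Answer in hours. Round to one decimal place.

File: 53 GiB = 455266.5 Mb.
At 4 Mbps: 455266.5 / 4 = 113816.6 s ≈ 31.6 hours.

31.6 hours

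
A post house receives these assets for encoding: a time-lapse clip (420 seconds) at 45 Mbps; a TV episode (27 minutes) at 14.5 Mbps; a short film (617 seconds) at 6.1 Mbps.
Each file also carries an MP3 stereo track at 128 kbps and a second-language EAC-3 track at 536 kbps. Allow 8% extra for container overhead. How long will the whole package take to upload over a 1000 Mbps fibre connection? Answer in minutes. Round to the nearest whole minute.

Audio total: 128 + 536 = 664 kbps = 0.664 Mbps.
time-lapse clip: 45.664 Mbps × 420 s × 1.08 = 20713.2 Mb
TV episode: 15.164 Mbps × 1620 s × 1.08 = 26530.9 Mb
short film: 6.764 Mbps × 617 s × 1.08 = 4507.3 Mb
Total: 51751.4 Mb = 6468.9 MB.
At 1000 Mbps: 51751.4 / 1000 = 52 s ≈ 0.863 minutes.

1 minutes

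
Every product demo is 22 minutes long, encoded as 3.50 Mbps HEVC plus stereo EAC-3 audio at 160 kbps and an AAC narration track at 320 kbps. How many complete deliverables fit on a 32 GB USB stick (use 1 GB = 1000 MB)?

48

22 min = 1320 s
Audio total: 160 + 320 = 480 kbps = 0.480 Mbps.
Total bitrate: 3.980 Mbps.
Per item: 3.980 Mbps × 1320 s = 5,254 Mb = 656.7 MB.
Capacity: 32 GB = 256,000 Mb; 48.73 items → 48 complete.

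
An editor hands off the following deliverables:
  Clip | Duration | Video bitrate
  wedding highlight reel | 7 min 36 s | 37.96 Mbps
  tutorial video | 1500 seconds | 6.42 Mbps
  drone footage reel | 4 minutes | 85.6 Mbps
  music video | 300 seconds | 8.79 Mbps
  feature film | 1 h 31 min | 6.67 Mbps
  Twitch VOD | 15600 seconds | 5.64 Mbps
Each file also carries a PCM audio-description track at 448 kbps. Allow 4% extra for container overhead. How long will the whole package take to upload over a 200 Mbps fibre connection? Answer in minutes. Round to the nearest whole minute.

Audio: 448 kbps = 0.448 Mbps.
wedding highlight reel: 38.408 Mbps × 456 s × 1.04 = 18214.6 Mb
tutorial video: 6.868 Mbps × 1500 s × 1.04 = 10714.1 Mb
drone footage reel: 86.048 Mbps × 240 s × 1.04 = 21477.6 Mb
music video: 9.238 Mbps × 300 s × 1.04 = 2882.3 Mb
feature film: 7.118 Mbps × 5460 s × 1.04 = 40418.9 Mb
Twitch VOD: 6.088 Mbps × 15600 s × 1.04 = 98771.7 Mb
Total: 192479.1 Mb = 24059.9 MB.
At 200 Mbps: 192479.1 / 200 = 962 s ≈ 16 minutes.

16 minutes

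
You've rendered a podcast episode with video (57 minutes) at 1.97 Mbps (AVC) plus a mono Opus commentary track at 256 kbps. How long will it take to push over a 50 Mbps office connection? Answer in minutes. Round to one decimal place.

2.5 minutes

57 min = 3420 s
Audio: 256 kbps = 0.256 Mbps.
Total bitrate: 2.226 Mbps.
File: 2.226 Mbps × 3420 s = 7612.9 Mb.
At 50 Mbps: 7612.9 / 50 = 152.3 s ≈ 2.54 minutes.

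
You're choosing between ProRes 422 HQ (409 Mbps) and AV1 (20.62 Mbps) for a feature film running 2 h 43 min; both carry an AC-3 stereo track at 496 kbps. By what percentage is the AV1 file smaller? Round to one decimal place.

2 h 43 min = 163 min = 9780 s
Audio: 496 kbps = 0.496 Mbps.
ProRes 422 HQ: 409.496 Mbps × 9780 s = 4004870.9 Mb = 500.609 GB.
AV1: 21.116 Mbps × 9780 s = 206514.5 Mb = 25.814 GB.
Reduction: (1 − 25.814/500.609) × 100 = 94.84%.

94.8%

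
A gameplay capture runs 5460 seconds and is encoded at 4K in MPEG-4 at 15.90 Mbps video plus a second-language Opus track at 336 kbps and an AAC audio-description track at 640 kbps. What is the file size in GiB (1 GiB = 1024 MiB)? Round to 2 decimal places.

Audio total: 336 + 640 = 976 kbps = 0.976 Mbps.
Total bitrate: 15.90 + 0.976 = 16.876 Mbps.
Stream data: 16.876 Mbps × 5460 s = 92143.0 Mb.
92,143 Mb = 11,517,870,000 bytes ÷ 1,073,741,824 = 10.73 GiB.

10.73 GiB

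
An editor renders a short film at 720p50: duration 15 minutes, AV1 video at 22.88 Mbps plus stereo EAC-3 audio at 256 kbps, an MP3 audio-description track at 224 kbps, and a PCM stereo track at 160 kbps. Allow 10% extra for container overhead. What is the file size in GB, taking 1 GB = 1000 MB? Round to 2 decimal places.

15 min = 900 s
Audio total: 256 + 224 + 160 = 640 kbps = 0.640 Mbps.
Total bitrate: 22.88 + 0.640 = 23.520 Mbps.
Stream data: 23.520 Mbps × 900 s = 21168.0 Mb.
With 10% container overhead: ×1.10.
23,285 Mb ÷ 8 = 2,911 MB → 2.911 GB.

2.91 GB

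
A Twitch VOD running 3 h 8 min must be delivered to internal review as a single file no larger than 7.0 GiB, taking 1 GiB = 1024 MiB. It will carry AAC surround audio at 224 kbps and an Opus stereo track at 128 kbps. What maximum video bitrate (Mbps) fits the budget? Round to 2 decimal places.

4.98 Mbps

Budget: 7.0 GiB = 60129.5 Mb.
3 h 8 min = 188 min = 11280 s
Total bitrate budget: 60129.5 Mb / 11280 s = 5.331 Mbps.
Audio total: 224 + 128 = 352 kbps = 0.352 Mbps.
Video: 5.331 − 0.352 = 4.979 Mbps.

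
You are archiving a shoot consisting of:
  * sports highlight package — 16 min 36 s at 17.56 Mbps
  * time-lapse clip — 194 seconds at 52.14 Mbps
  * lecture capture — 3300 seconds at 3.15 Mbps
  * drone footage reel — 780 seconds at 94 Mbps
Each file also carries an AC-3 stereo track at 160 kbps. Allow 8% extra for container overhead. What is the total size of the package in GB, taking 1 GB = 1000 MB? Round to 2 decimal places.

Audio: 160 kbps = 0.160 Mbps.
sports highlight package: 17.720 Mbps × 996 s × 1.08 = 19061.0 Mb
time-lapse clip: 52.300 Mbps × 194 s × 1.08 = 10957.9 Mb
lecture capture: 3.310 Mbps × 3300 s × 1.08 = 11796.8 Mb
drone footage reel: 94.160 Mbps × 780 s × 1.08 = 79320.4 Mb
Total: 121136.2 Mb = 15142.0 MB.
= 15.14 GB.

15.14 GB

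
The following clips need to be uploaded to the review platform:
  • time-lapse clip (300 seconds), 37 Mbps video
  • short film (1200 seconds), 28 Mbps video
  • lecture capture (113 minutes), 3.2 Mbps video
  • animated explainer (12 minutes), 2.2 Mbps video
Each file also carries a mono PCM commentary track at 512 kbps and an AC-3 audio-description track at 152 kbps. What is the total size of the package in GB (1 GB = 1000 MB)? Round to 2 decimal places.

9.24 GB

Audio total: 512 + 152 = 664 kbps = 0.664 Mbps.
time-lapse clip: 37.664 Mbps × 300 s = 11299.2 Mb
short film: 28.664 Mbps × 1200 s = 34396.8 Mb
lecture capture: 3.864 Mbps × 6780 s = 26197.9 Mb
animated explainer: 2.864 Mbps × 720 s = 2062.1 Mb
Total: 73956.0 Mb = 9244.5 MB.
= 9.245 GB.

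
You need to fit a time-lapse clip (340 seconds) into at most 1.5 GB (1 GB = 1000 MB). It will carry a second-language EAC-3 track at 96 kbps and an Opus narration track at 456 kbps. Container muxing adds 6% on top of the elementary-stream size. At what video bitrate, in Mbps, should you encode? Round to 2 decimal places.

Budget: 1.5 GB = 12000.0 Mb.
Stream payload after overhead: 12000.0 / 1.06 = 11320.8 Mb.
Total bitrate budget: 11320.8 Mb / 340 s = 33.296 Mbps.
Audio total: 96 + 456 = 552 kbps = 0.552 Mbps.
Video: 33.296 − 0.552 = 32.744 Mbps.

32.74 Mbps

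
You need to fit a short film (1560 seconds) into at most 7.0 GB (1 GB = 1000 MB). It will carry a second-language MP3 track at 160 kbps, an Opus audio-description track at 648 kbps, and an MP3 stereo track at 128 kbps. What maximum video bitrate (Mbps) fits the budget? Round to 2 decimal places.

34.96 Mbps

Budget: 7.0 GB = 56000.0 Mb.
Total bitrate budget: 56000.0 Mb / 1560 s = 35.897 Mbps.
Audio total: 160 + 648 + 128 = 936 kbps = 0.936 Mbps.
Video: 35.897 − 0.936 = 34.961 Mbps.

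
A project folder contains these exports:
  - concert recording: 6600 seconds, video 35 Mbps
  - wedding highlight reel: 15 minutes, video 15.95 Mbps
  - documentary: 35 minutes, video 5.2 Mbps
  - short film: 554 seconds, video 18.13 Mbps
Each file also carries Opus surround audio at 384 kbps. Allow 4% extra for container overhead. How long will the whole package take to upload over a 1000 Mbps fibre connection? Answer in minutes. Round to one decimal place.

4.7 minutes

Audio: 384 kbps = 0.384 Mbps.
concert recording: 35.384 Mbps × 6600 s × 1.04 = 242875.8 Mb
wedding highlight reel: 16.334 Mbps × 900 s × 1.04 = 15288.6 Mb
documentary: 5.584 Mbps × 2100 s × 1.04 = 12195.5 Mb
short film: 18.514 Mbps × 554 s × 1.04 = 10667.0 Mb
Total: 281026.9 Mb = 35128.4 MB.
At 1000 Mbps: 281026.9 / 1000 = 281 s ≈ 4.68 minutes.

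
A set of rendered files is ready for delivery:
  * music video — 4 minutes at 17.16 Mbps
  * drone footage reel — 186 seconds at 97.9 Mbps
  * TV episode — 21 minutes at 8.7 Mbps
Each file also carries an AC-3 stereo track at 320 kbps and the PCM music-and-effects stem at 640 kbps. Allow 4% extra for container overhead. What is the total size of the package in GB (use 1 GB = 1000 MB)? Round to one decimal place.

Audio total: 320 + 640 = 960 kbps = 0.960 Mbps.
music video: 18.120 Mbps × 240 s × 1.04 = 4522.8 Mb
drone footage reel: 98.860 Mbps × 186 s × 1.04 = 19123.5 Mb
TV episode: 9.660 Mbps × 1260 s × 1.04 = 12658.5 Mb
Total: 36304.7 Mb = 4538.1 MB.
= 4.538 GB.

4.5 GB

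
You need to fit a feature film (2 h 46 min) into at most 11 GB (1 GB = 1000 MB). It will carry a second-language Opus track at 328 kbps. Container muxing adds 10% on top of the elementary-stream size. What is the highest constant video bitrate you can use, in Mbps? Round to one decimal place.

Budget: 11 GB = 88000.0 Mb.
Stream payload after overhead: 88000.0 / 1.10 = 80000.0 Mb.
2 h 46 min = 166 min = 9960 s
Total bitrate budget: 80000.0 Mb / 9960 s = 8.032 Mbps.
Audio: 328 kbps = 0.328 Mbps.
Video: 8.032 − 0.328 = 7.704 Mbps.

7.7 Mbps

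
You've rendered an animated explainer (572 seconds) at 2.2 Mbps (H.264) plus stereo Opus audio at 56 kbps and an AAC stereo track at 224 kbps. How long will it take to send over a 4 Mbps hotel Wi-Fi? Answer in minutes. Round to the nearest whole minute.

6 minutes

Audio total: 56 + 224 = 280 kbps = 0.280 Mbps.
Total bitrate: 2.480 Mbps.
File: 2.480 Mbps × 572 s = 1418.6 Mb.
At 4 Mbps: 1418.6 / 4 = 354.6 s ≈ 5.91 minutes.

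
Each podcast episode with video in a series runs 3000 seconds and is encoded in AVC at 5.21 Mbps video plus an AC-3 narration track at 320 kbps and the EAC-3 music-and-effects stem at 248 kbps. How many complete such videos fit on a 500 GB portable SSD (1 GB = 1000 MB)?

Audio total: 320 + 248 = 568 kbps = 0.568 Mbps.
Total bitrate: 5.778 Mbps.
Per item: 5.778 Mbps × 3000 s = 17,334 Mb = 2,167 MB.
Capacity: 500 GB = 4,000,000 Mb; 230.76 items → 230 complete.

230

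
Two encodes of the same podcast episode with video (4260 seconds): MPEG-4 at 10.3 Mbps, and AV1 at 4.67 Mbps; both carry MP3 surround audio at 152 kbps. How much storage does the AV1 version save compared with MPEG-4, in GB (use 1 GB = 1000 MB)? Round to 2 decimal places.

3.00 GB

Audio: 152 kbps = 0.152 Mbps.
MPEG-4: 10.452 Mbps × 4260 s = 44525.5 Mb = 5.566 GB.
AV1: 4.822 Mbps × 4260 s = 20541.7 Mb = 2.568 GB.
Saving: 5.566 − 2.568 = 2.998 GB.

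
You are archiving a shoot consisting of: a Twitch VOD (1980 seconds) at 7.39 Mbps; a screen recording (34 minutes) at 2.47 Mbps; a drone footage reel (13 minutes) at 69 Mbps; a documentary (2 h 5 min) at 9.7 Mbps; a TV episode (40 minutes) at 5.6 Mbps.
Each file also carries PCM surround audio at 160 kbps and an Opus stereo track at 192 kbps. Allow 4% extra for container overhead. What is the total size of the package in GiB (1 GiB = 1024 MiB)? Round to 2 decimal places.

Audio total: 160 + 192 = 352 kbps = 0.352 Mbps.
Twitch VOD: 7.742 Mbps × 1980 s × 1.04 = 15942.3 Mb
screen recording: 2.822 Mbps × 2040 s × 1.04 = 5987.2 Mb
drone footage reel: 69.352 Mbps × 780 s × 1.04 = 56258.3 Mb
documentary: 10.052 Mbps × 7500 s × 1.04 = 78405.6 Mb
TV episode: 5.952 Mbps × 2400 s × 1.04 = 14856.2 Mb
Total: 171449.6 Mb = 21431.2 MB.
= 19.96 GiB.

19.96 GiB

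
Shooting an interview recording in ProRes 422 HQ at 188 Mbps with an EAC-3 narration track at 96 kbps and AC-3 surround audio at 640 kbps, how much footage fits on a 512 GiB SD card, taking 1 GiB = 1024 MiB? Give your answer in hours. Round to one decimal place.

6.5 hours

Audio total: 96 + 640 = 736 kbps = 0.736 Mbps.
Total bitrate: 188 + 0.736 = 188.736 Mbps.
Capacity: 512 GiB = 4,398,047 Mb.
Recording time: 4,398,047 / 188.736 = 23,303 s ≈ 6.47 hours.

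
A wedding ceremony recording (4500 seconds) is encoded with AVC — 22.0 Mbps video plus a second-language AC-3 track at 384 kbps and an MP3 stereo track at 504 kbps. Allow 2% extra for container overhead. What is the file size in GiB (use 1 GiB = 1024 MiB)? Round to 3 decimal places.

12.230 GiB

Audio total: 384 + 504 = 888 kbps = 0.888 Mbps.
Total bitrate: 22.0 + 0.888 = 22.888 Mbps.
Stream data: 22.888 Mbps × 4500 s = 102996.0 Mb.
With 2% container overhead: ×1.02.
105,056 Mb = 13,131,990,000 bytes ÷ 1,073,741,824 = 12.23 GiB.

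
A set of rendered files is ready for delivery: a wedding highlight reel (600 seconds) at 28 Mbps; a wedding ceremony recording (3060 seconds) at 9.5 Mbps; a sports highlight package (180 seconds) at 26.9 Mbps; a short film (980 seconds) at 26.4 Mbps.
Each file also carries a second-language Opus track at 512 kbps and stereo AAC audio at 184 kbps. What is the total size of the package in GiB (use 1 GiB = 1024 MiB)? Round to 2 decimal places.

9.31 GiB

Audio total: 512 + 184 = 696 kbps = 0.696 Mbps.
wedding highlight reel: 28.696 Mbps × 600 s = 17217.6 Mb
wedding ceremony recording: 10.196 Mbps × 3060 s = 31199.8 Mb
sports highlight package: 27.596 Mbps × 180 s = 4967.3 Mb
short film: 27.096 Mbps × 980 s = 26554.1 Mb
Total: 79938.7 Mb = 9992.3 MB.
= 9.306 GiB.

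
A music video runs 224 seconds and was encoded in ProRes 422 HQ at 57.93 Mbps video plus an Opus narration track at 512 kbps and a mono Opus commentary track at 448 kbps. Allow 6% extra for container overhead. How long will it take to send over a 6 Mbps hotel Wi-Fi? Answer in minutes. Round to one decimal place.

Audio total: 512 + 448 = 960 kbps = 0.960 Mbps.
Total bitrate: 58.890 Mbps.
File: 58.890 Mbps × 224 s = 13191.4 Mb.
With 6% container overhead: ×1.06. → 13982.8 Mb.
At 6 Mbps: 13982.8 / 6 = 2330.5 s ≈ 38.8 minutes.

38.8 minutes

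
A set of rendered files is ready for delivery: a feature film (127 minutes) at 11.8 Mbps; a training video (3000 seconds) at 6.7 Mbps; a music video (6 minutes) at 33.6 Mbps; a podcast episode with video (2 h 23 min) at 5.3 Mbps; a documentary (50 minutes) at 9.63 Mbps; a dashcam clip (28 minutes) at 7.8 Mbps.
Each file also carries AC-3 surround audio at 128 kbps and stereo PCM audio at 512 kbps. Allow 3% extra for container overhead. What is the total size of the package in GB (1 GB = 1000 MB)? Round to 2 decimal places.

Audio total: 128 + 512 = 640 kbps = 0.640 Mbps.
feature film: 12.440 Mbps × 7620 s × 1.03 = 97636.6 Mb
training video: 7.340 Mbps × 3000 s × 1.03 = 22680.6 Mb
music video: 34.240 Mbps × 360 s × 1.03 = 12696.2 Mb
podcast episode with video: 5.940 Mbps × 8580 s × 1.03 = 52494.2 Mb
documentary: 10.270 Mbps × 3000 s × 1.03 = 31734.3 Mb
dashcam clip: 8.440 Mbps × 1680 s × 1.03 = 14604.6 Mb
Total: 231846.4 Mb = 28980.8 MB.
= 28.98 GB.

28.98 GB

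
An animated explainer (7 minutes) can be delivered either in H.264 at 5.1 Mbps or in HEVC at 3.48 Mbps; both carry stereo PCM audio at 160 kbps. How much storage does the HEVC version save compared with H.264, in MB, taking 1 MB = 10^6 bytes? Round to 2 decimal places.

7 min = 420 s
Audio: 160 kbps = 0.160 Mbps.
H.264: 5.260 Mbps × 420 s = 2209.2 Mb = 276.150 MB.
HEVC: 3.640 Mbps × 420 s = 1528.8 Mb = 191.100 MB.
Saving: 276.150 − 191.100 = 85.050 MB.

85.05 MB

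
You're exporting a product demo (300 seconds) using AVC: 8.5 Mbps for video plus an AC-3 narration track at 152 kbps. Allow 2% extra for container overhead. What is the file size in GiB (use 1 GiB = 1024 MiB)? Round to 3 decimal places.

0.308 GiB

Audio: 152 kbps = 0.152 Mbps.
Total bitrate: 8.5 + 0.152 = 8.652 Mbps.
Stream data: 8.652 Mbps × 300 s = 2595.6 Mb.
With 2% container overhead: ×1.02.
2,648 Mb = 330,939,000 bytes ÷ 1,073,741,824 = 0.3082 GiB.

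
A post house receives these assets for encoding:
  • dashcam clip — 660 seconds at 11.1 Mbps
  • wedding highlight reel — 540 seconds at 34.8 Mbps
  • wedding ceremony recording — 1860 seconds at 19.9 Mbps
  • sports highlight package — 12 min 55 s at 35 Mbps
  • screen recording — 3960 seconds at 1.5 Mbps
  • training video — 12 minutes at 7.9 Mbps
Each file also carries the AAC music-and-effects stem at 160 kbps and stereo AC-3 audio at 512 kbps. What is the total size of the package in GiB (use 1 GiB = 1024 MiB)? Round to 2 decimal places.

12.53 GiB

Audio total: 160 + 512 = 672 kbps = 0.672 Mbps.
dashcam clip: 11.772 Mbps × 660 s = 7769.5 Mb
wedding highlight reel: 35.472 Mbps × 540 s = 19154.9 Mb
wedding ceremony recording: 20.572 Mbps × 1860 s = 38263.9 Mb
sports highlight package: 35.672 Mbps × 775 s = 27645.8 Mb
screen recording: 2.172 Mbps × 3960 s = 8601.1 Mb
training video: 8.572 Mbps × 720 s = 6171.8 Mb
Total: 107607.1 Mb = 13450.9 MB.
= 12.53 GiB.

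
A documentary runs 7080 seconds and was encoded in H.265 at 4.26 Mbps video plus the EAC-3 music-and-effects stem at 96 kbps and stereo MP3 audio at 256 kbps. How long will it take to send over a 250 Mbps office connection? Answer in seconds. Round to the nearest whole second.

131 seconds

Audio total: 96 + 256 = 352 kbps = 0.352 Mbps.
Total bitrate: 4.612 Mbps.
File: 4.612 Mbps × 7080 s = 32653.0 Mb.
At 250 Mbps: 32653.0 / 250 = 130.6 s ≈ 131 seconds.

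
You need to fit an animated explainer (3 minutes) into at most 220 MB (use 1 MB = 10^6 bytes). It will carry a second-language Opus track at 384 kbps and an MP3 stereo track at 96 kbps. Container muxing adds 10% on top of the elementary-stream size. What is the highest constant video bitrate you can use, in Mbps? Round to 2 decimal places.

Budget: 220 MB = 1760.0 Mb.
Stream payload after overhead: 1760.0 / 1.10 = 1600.0 Mb.
3 min = 180 s
Total bitrate budget: 1600.0 Mb / 180 s = 8.889 Mbps.
Audio total: 384 + 96 = 480 kbps = 0.480 Mbps.
Video: 8.889 − 0.480 = 8.409 Mbps.

8.41 Mbps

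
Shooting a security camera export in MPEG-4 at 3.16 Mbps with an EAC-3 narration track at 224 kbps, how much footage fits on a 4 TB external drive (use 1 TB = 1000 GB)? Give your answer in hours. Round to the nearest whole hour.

2627 hours

Audio: 224 kbps = 0.224 Mbps.
Total bitrate: 3.16 + 0.224 = 3.384 Mbps.
Capacity: 4 TB = 32,000,000 Mb.
Recording time: 32,000,000 / 3.384 = 9,456,265 s ≈ 2,627 hours.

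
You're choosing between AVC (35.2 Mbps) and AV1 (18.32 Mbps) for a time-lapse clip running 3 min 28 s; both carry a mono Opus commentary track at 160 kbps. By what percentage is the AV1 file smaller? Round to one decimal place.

47.7%

3 min 28 s = 208 s
Audio: 160 kbps = 0.160 Mbps.
AVC: 35.360 Mbps × 208 s = 7354.9 Mb = 0.856 GiB.
AV1: 18.480 Mbps × 208 s = 3843.8 Mb = 0.447 GiB.
Reduction: (1 − 0.447/0.856) × 100 = 47.74%.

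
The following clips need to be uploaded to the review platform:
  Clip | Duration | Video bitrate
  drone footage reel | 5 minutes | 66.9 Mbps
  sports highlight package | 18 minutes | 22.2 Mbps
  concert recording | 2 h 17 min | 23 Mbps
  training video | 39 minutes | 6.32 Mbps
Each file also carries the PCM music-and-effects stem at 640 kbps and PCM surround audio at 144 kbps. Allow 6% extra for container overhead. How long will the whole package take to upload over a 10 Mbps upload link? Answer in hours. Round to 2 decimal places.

7.57 hours

Audio total: 640 + 144 = 784 kbps = 0.784 Mbps.
drone footage reel: 67.684 Mbps × 300 s × 1.06 = 21523.5 Mb
sports highlight package: 22.984 Mbps × 1080 s × 1.06 = 26312.1 Mb
concert recording: 23.784 Mbps × 8220 s × 1.06 = 207234.7 Mb
training video: 7.104 Mbps × 2340 s × 1.06 = 17620.8 Mb
Total: 272691.1 Mb = 34086.4 MB.
At 10 Mbps: 272691.1 / 10 = 27269 s ≈ 7.57 hours.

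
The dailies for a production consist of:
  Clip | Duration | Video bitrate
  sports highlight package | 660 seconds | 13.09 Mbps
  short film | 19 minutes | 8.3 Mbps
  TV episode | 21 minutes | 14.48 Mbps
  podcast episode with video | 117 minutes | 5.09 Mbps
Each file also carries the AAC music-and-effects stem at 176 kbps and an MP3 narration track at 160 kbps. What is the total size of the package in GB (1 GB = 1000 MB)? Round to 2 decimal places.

9.43 GB

Audio total: 176 + 160 = 336 kbps = 0.336 Mbps.
sports highlight package: 13.426 Mbps × 660 s = 8861.2 Mb
short film: 8.636 Mbps × 1140 s = 9845.0 Mb
TV episode: 14.816 Mbps × 1260 s = 18668.2 Mb
podcast episode with video: 5.426 Mbps × 7020 s = 38090.5 Mb
Total: 75464.9 Mb = 9433.1 MB.
= 9.433 GB.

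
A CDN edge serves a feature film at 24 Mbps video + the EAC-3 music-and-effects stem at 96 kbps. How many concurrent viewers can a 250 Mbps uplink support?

Audio: 96 kbps = 0.096 Mbps.
Per-viewer media rate: 24.096 Mbps.
250 Mbps = 250.0 Mbps; 250.0 / 24.096 = 10.38 → 10 viewers.

10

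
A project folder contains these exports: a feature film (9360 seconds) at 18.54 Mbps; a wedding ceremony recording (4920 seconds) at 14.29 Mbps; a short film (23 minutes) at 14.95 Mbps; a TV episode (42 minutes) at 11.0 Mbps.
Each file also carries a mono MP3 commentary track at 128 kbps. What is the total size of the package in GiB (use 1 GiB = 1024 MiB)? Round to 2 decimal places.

Audio: 128 kbps = 0.128 Mbps.
feature film: 18.668 Mbps × 9360 s = 174732.5 Mb
wedding ceremony recording: 14.418 Mbps × 4920 s = 70936.6 Mb
short film: 15.078 Mbps × 1380 s = 20807.6 Mb
TV episode: 11.128 Mbps × 2520 s = 28042.6 Mb
Total: 294519.2 Mb = 36814.9 MB.
= 34.29 GiB.

34.29 GiB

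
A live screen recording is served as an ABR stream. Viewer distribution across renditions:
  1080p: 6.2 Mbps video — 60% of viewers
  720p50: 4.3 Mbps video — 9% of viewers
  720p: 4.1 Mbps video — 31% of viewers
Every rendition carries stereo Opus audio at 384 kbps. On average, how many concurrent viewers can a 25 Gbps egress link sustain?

4338

Audio: 384 kbps = 0.384 Mbps.
Average per-viewer bitrate: 0.60×6.584 + 0.09×4.684 + 0.31×4.484 = 5.762 Mbps.
25 Gbps = 25,000 Mbps; 25,000 / 5.762 = 4338.77 → 4338.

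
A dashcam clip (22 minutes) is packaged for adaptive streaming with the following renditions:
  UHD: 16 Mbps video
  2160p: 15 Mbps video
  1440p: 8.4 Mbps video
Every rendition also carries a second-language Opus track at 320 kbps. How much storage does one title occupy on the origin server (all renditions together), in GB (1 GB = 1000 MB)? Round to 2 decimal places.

22 min = 1320 s
Audio: 320 kbps = 0.320 Mbps.
Sum of rendition bitrates: (16+0.320) + (15+0.320) + (8.4+0.320) = 40.360 Mbps.
× 1320 s = 53,275 Mb = 6,659 MB = 6.659 GB.

6.66 GB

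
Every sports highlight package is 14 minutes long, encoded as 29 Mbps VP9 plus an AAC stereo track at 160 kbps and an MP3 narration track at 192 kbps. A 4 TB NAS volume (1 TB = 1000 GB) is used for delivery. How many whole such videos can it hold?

14 min = 840 s
Audio total: 160 + 192 = 352 kbps = 0.352 Mbps.
Total bitrate: 29.352 Mbps.
Per item: 29.352 Mbps × 840 s = 24,656 Mb = 3,082 MB.
Capacity: 4 TB = 32,000,000 Mb; 1297.88 items → 1297 complete.

1297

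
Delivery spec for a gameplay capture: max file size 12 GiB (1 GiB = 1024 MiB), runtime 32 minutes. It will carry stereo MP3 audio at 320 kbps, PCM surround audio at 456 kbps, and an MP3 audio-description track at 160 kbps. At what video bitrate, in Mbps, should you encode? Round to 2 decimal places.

Budget: 12 GiB = 103079.2 Mb.
32 min = 1920 s
Total bitrate budget: 103079.2 Mb / 1920 s = 53.687 Mbps.
Audio total: 320 + 456 + 160 = 936 kbps = 0.936 Mbps.
Video: 53.687 − 0.936 = 52.751 Mbps.

52.75 Mbps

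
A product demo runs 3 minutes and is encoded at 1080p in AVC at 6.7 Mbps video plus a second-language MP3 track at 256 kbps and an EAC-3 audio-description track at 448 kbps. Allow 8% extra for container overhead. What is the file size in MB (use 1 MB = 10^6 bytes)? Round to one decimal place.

179.9 MB

3 min = 180 s
Audio total: 256 + 448 = 704 kbps = 0.704 Mbps.
Total bitrate: 6.7 + 0.704 = 7.404 Mbps.
Stream data: 7.404 Mbps × 180 s = 1332.7 Mb.
With 8% container overhead: ×1.08.
1,439 Mb ÷ 8 = 179.9 MB → 179.9 MB.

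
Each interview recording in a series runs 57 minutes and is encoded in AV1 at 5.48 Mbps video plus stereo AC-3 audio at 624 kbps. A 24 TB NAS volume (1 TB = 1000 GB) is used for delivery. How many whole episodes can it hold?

57 min = 3420 s
Audio: 624 kbps = 0.624 Mbps.
Total bitrate: 6.104 Mbps.
Per item: 6.104 Mbps × 3420 s = 20,876 Mb = 2,609 MB.
Capacity: 24 TB = 192,000,000 Mb; 9197.31 items → 9197 complete.

9197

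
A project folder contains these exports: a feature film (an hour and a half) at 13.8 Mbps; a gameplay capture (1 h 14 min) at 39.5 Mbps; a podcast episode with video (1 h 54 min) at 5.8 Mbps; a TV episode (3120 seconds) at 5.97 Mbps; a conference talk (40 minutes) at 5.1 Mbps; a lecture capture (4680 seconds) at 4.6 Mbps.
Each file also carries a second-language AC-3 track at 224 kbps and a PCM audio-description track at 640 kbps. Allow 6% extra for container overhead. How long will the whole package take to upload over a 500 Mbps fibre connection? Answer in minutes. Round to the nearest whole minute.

13 minutes

Audio total: 224 + 640 = 864 kbps = 0.864 Mbps.
feature film: 14.664 Mbps × 5400 s × 1.06 = 83936.7 Mb
gameplay capture: 40.364 Mbps × 4440 s × 1.06 = 189969.1 Mb
podcast episode with video: 6.664 Mbps × 6840 s × 1.06 = 48316.7 Mb
TV episode: 6.834 Mbps × 3120 s × 1.06 = 22601.4 Mb
conference talk: 5.964 Mbps × 2400 s × 1.06 = 15172.4 Mb
lecture capture: 5.464 Mbps × 4680 s × 1.06 = 27105.8 Mb
Total: 387102.2 Mb = 48387.8 MB.
At 500 Mbps: 387102.2 / 500 = 774 s ≈ 12.9 minutes.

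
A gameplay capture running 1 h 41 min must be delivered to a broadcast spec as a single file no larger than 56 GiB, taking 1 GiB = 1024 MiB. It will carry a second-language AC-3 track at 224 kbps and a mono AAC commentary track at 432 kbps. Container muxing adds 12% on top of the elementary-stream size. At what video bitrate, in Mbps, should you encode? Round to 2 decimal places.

70.22 Mbps

Budget: 56 GiB = 481036.3 Mb.
Stream payload after overhead: 481036.3 / 1.12 = 429496.7 Mb.
1 h 41 min = 101 min = 6060 s
Total bitrate budget: 429496.7 Mb / 6060 s = 70.874 Mbps.
Audio total: 224 + 432 = 656 kbps = 0.656 Mbps.
Video: 70.874 − 0.656 = 70.218 Mbps.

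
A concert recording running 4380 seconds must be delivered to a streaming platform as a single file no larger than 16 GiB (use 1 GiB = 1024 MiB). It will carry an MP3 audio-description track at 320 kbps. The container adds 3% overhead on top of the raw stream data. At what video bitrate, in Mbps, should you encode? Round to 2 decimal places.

30.14 Mbps

Budget: 16 GiB = 137439.0 Mb.
Stream payload after overhead: 137439.0 / 1.03 = 133435.9 Mb.
Total bitrate budget: 133435.9 Mb / 4380 s = 30.465 Mbps.
Audio: 320 kbps = 0.320 Mbps.
Video: 30.465 − 0.320 = 30.145 Mbps.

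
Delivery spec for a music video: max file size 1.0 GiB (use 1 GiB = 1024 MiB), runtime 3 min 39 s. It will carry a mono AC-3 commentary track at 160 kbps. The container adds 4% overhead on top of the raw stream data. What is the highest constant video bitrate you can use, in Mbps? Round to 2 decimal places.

37.55 Mbps

Budget: 1.0 GiB = 8589.9 Mb.
Stream payload after overhead: 8589.9 / 1.04 = 8259.6 Mb.
3 min 39 s = 219 s
Total bitrate budget: 8259.6 Mb / 219 s = 37.715 Mbps.
Audio: 160 kbps = 0.160 Mbps.
Video: 37.715 − 0.160 = 37.555 Mbps.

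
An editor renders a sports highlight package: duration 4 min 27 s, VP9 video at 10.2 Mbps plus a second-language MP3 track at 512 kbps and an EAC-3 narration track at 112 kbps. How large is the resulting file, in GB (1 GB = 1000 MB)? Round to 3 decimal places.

4 min 27 s = 267 s
Audio total: 512 + 112 = 624 kbps = 0.624 Mbps.
Total bitrate: 10.2 + 0.624 = 10.824 Mbps.
Stream data: 10.824 Mbps × 267 s = 2890.0 Mb.
2,890 Mb ÷ 8 = 361.3 MB → 0.3613 GB.

0.361 GB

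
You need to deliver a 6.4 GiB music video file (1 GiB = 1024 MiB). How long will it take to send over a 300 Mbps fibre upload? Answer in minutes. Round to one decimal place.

3.1 minutes

File: 6.4 GiB = 54975.6 Mb.
At 300 Mbps: 54975.6 / 300 = 183.3 s ≈ 3.05 minutes.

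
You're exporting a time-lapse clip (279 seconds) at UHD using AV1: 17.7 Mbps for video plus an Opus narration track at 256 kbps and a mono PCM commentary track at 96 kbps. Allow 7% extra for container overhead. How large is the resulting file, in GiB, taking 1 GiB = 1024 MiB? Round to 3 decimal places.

0.627 GiB

Audio total: 256 + 96 = 352 kbps = 0.352 Mbps.
Total bitrate: 17.7 + 0.352 = 18.052 Mbps.
Stream data: 18.052 Mbps × 279 s = 5036.5 Mb.
With 7% container overhead: ×1.07.
5,389 Mb = 673,632,945 bytes ÷ 1,073,741,824 = 0.6274 GiB.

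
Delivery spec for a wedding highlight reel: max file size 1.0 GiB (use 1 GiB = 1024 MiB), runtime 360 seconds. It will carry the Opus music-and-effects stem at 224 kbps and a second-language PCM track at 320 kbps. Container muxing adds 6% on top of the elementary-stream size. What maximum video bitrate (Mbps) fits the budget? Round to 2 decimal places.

Budget: 1.0 GiB = 8589.9 Mb.
Stream payload after overhead: 8589.9 / 1.06 = 8103.7 Mb.
Total bitrate budget: 8103.7 Mb / 360 s = 22.510 Mbps.
Audio total: 224 + 320 = 544 kbps = 0.544 Mbps.
Video: 22.510 − 0.544 = 21.966 Mbps.

21.97 Mbps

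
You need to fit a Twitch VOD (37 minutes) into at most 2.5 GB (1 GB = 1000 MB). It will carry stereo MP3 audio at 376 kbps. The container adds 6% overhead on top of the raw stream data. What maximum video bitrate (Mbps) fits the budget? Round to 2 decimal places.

8.12 Mbps

Budget: 2.5 GB = 20000.0 Mb.
Stream payload after overhead: 20000.0 / 1.06 = 18867.9 Mb.
37 min = 2220 s
Total bitrate budget: 18867.9 Mb / 2220 s = 8.499 Mbps.
Audio: 376 kbps = 0.376 Mbps.
Video: 8.499 − 0.376 = 8.123 Mbps.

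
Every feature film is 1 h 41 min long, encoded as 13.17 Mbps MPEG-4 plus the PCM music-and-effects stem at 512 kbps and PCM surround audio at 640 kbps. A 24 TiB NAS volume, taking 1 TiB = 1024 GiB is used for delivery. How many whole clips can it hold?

2432

1 h 41 min = 101 min = 6060 s
Audio total: 512 + 640 = 1152 kbps = 1.152 Mbps.
Total bitrate: 14.322 Mbps.
Per item: 14.322 Mbps × 6060 s = 86,791 Mb = 10,849 MB.
Capacity: 24 TiB = 211,106,233 Mb; 2432.34 items → 2432 complete.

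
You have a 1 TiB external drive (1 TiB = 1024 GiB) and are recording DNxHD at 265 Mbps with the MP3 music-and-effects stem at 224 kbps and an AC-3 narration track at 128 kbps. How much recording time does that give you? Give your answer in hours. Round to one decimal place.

9.2 hours

Audio total: 224 + 128 = 352 kbps = 0.352 Mbps.
Total bitrate: 265 + 0.352 = 265.352 Mbps.
Capacity: 1 TiB = 8,796,093 Mb.
Recording time: 8,796,093 / 265.352 = 33,149 s ≈ 9.21 hours.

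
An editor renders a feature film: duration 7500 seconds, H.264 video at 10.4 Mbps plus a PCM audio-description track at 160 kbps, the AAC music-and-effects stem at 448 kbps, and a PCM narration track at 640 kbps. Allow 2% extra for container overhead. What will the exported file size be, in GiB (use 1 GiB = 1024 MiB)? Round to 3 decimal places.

Audio total: 160 + 448 + 640 = 1248 kbps = 1.248 Mbps.
Total bitrate: 10.4 + 1.248 = 11.648 Mbps.
Stream data: 11.648 Mbps × 7500 s = 87360.0 Mb.
With 2% container overhead: ×1.02.
89,107 Mb = 11,138,400,000 bytes ÷ 1,073,741,824 = 10.37 GiB.

10.373 GiB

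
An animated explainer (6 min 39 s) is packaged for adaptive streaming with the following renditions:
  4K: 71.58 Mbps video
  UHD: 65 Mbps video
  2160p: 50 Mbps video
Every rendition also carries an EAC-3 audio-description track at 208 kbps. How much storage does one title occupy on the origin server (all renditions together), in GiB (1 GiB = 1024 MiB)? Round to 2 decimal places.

8.70 GiB

6 min 39 s = 399 s
Audio: 208 kbps = 0.208 Mbps.
Sum of rendition bitrates: (71.58+0.208) + (65+0.208) + (50+0.208) = 187.204 Mbps.
× 399 s = 74,694 Mb = 9,337 MB = 8.696 GiB.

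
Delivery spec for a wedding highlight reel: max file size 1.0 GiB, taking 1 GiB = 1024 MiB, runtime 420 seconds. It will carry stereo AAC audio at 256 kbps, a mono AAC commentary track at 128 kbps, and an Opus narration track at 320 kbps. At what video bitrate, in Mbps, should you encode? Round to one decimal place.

19.7 Mbps

Budget: 1.0 GiB = 8589.9 Mb.
Total bitrate budget: 8589.9 Mb / 420 s = 20.452 Mbps.
Audio total: 256 + 128 + 320 = 704 kbps = 0.704 Mbps.
Video: 20.452 − 0.704 = 19.748 Mbps.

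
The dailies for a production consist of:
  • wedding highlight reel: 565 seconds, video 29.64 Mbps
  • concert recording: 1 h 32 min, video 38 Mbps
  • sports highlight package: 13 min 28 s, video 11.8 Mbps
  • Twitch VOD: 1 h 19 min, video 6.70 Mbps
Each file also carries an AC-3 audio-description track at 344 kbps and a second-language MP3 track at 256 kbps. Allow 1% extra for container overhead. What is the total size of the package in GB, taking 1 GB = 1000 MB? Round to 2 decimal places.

34.69 GB

Audio total: 344 + 256 = 600 kbps = 0.600 Mbps.
wedding highlight reel: 30.240 Mbps × 565 s × 1.01 = 17256.5 Mb
concert recording: 38.600 Mbps × 5520 s × 1.01 = 215202.7 Mb
sports highlight package: 12.400 Mbps × 808 s × 1.01 = 10119.4 Mb
Twitch VOD: 7.300 Mbps × 4740 s × 1.01 = 34948.0 Mb
Total: 277526.6 Mb = 34690.8 MB.
= 34.69 GB.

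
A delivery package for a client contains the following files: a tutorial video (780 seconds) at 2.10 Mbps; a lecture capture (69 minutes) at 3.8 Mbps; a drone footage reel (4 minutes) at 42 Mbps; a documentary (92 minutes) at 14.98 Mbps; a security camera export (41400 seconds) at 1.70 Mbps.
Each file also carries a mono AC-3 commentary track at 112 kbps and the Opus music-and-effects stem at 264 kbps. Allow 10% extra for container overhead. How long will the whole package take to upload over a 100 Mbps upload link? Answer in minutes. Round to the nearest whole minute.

37 minutes

Audio total: 112 + 264 = 376 kbps = 0.376 Mbps.
tutorial video: 2.476 Mbps × 780 s × 1.10 = 2124.4 Mb
lecture capture: 4.176 Mbps × 4140 s × 1.10 = 19017.5 Mb
drone footage reel: 42.376 Mbps × 240 s × 1.10 = 11187.3 Mb
documentary: 15.356 Mbps × 5520 s × 1.10 = 93241.6 Mb
security camera export: 2.076 Mbps × 41400 s × 1.10 = 94541.0 Mb
Total: 220111.8 Mb = 27514.0 MB.
At 100 Mbps: 220111.8 / 100 = 2201 s ≈ 36.7 minutes.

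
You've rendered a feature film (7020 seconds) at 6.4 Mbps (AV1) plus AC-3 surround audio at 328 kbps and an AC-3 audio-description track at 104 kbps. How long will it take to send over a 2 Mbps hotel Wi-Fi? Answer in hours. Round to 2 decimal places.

Audio total: 328 + 104 = 432 kbps = 0.432 Mbps.
Total bitrate: 6.832 Mbps.
File: 6.832 Mbps × 7020 s = 47960.6 Mb.
At 2 Mbps: 47960.6 / 2 = 23980.3 s ≈ 6.66 hours.

6.66 hours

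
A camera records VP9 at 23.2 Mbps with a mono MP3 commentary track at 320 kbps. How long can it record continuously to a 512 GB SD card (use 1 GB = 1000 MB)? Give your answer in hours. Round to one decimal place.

48.4 hours

Audio: 320 kbps = 0.320 Mbps.
Total bitrate: 23.2 + 0.320 = 23.520 Mbps.
Capacity: 512 GB = 4,096,000 Mb.
Recording time: 4,096,000 / 23.520 = 174,150 s ≈ 48.4 hours.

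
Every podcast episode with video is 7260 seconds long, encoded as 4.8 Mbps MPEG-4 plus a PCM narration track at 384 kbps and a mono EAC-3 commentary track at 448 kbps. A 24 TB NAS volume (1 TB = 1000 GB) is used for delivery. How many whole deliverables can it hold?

Audio total: 384 + 448 = 832 kbps = 0.832 Mbps.
Total bitrate: 5.632 Mbps.
Per item: 5.632 Mbps × 7260 s = 40,888 Mb = 5,111 MB.
Capacity: 24 TB = 192,000,000 Mb; 4695.72 items → 4695 complete.

4695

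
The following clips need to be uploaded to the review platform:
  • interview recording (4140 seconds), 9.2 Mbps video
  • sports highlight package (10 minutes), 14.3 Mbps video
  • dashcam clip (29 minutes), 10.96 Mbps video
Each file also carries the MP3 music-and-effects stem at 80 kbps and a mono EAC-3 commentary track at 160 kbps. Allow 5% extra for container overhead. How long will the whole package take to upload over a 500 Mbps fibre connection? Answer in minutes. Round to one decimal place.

2.4 minutes

Audio total: 80 + 160 = 240 kbps = 0.240 Mbps.
interview recording: 9.440 Mbps × 4140 s × 1.05 = 41035.7 Mb
sports highlight package: 14.540 Mbps × 600 s × 1.05 = 9160.2 Mb
dashcam clip: 11.200 Mbps × 1740 s × 1.05 = 20462.4 Mb
Total: 70658.3 Mb = 8832.3 MB.
At 500 Mbps: 70658.3 / 500 = 141 s ≈ 2.36 minutes.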